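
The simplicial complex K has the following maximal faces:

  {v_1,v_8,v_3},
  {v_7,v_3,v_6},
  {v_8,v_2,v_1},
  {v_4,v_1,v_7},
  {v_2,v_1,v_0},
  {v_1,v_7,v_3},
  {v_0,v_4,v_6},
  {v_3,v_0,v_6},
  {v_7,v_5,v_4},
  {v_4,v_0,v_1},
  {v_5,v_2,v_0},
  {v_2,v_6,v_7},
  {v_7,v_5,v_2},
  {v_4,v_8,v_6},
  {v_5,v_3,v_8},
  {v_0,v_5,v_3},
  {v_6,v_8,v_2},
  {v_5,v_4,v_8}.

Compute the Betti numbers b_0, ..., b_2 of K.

Fix the vertex order v_0 < v_1 < v_2 < v_3 < v_4 < v_5 < v_6 < v_7 < v_8 and write every simplex with vertices in increasing order. Then dim K = 2 and the simplices of K are:

  0-simplices (9): [v_0], [v_1], [v_2], [v_3], [v_4], [v_5], [v_6], [v_7], [v_8]
  1-simplices (27): (27 of them)
  2-simplices (18): (18 of them)

giving chain groups C_0 ≅ Z^9, C_1 ≅ Z^27, C_2 ≅ Z^18.

The boundary map ∂_1: C_1 → C_0 is given by ∂[p,q] = [q] − [p]. For instance
  ∂[v_6,v_7] = [v_7] − [v_6].
As a 9×27 matrix over Z this has rank 8, with invariant factors (1,1,1,1,1,1,1,1).

∂_2: C_2 → C_1 sends each 2-simplex [p,q,r] to [q,r] − [p,r] + [p,q]. For instance
  ∂[v_3,v_6,v_7] = [v_6,v_7] − [v_3,v_7] + [v_3,v_6],
  ∂[v_4,v_5,v_7] = [v_5,v_7] − [v_4,v_7] + [v_4,v_5].
As a 27×18 matrix over Z this has rank 17, with invariant factors (1,1,1,1,1,1,1,1,1,1,1,1,1,1,1,1,1).

Now H_k = ker ∂_k / im ∂_{k+1}, so:

  H_0: rank C_0 − rank ∂_1 = 9 − 8 = 1, and the invariant factors of ∂_1 are all 1, so H_0 = Z.
  H_1: rank ker ∂_1 − rank ∂_2 = (27 − 8) − 17 = 2, and the invariant factors of ∂_2 are all 1, so H_1 = Z^2.
  H_2: rank ker ∂_2 − rank ∂_3 = (18 − 17) − 0 = 1, and there is no ∂_3, so H_2 = Z.

As a check, the Euler characteristic is 9 − 27 + 18 = 0, which agrees with 1 − 2 + 1 = 0.

Hence the Betti numbers are b_0 = 1, b_1 = 2, b_2 = 1.

b_0 = 1, b_1 = 2, b_2 = 1.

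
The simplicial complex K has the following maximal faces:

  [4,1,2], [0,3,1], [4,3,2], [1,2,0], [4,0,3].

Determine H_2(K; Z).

H_2 = 0.

Order the vertices as 0 < 1 < 2 < 3 < 4. Listing each simplex with vertices in this order, K has dimension 2 with simplices:

  0-simplices (5): [0], [1], [2], [3], [4]
  1-simplices (10): [0,1], [0,2], [0,3], [0,4], [1,2], [1,3], [1,4], [2,3], [2,4], [3,4]
  2-simplices (5): [0,1,2], [0,1,3], [0,3,4], [1,2,4], [2,3,4]

Hence C_0 ≅ Z^5, C_1 ≅ Z^10, C_2 ≅ Z^5.

Boundary ∂_1: C_1 → C_0 maps an edge to its endpoints' difference, ∂[p,q] = q − p. For instance
  ∂[1,2] = [2] − [1].
This gives a 5×10 integer matrix of rank 4; reducing to Smith normal form yields diagonal entries (1,1,1,1).

The boundary map ∂_2: C_2 → C_1 acts by ∂[p,q,r] = [q,r] − [p,r] + [p,q]. For instance
  ∂[1,2,4] = [2,4] − [1,4] + [1,2],
  ∂[0,1,3] = [1,3] − [0,3] + [0,1].
The resulting 10×5 matrix has rank 5, and its Smith normal form has invariant factors (1,1,1,1,1).

From H_k ≅ ker(∂_k) / im(∂_{k+1}) we obtain:

  H_2: rank ker ∂_2 − rank ∂_3 = (5 − 5) − 0 = 0, and there is no ∂_3, so H_2 = 0.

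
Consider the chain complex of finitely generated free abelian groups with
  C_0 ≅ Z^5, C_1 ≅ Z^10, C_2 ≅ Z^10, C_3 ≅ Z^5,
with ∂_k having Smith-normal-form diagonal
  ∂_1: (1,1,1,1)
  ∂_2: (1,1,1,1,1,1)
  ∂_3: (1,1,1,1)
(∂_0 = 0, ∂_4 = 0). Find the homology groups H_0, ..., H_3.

H_0 ≅ Z,  H_1 = 0,  H_2 = 0,  H_3 ≅ Z.

H_0: b_0 = 5 − 0 − 4 = 1; torsion from ∂_1 factors > 1: none. So H_0 ≅ Z.
H_1: b_1 = 10 − 4 − 6 = 0; torsion from ∂_2 factors > 1: none. So H_1 ≅ 0.
H_2: b_2 = 10 − 6 − 4 = 0; torsion from ∂_3 factors > 1: none. So H_2 ≅ 0.
H_3: b_3 = 5 − 4 − 0 = 1; torsion from ∂_4 factors > 1: none. So H_3 ≅ Z.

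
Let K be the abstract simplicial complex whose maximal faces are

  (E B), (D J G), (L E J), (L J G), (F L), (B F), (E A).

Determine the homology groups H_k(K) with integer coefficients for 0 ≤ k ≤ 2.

H_0 = Z,  H_1 = Z,  H_2 = 0.

We work with the vertex ordering A < B < D < E < F < G < J < L. The simplices of K, each written with vertices in increasing order, are:

  0-simplices (8): A, B, D, E, F, G, J, L
  1-simplices (11): AE, BE, BF, DG, DJ, EJ, EL, FL, GJ, GL, JL
  2-simplices (3): DGJ, EJL, GJL

giving chain groups C_0 ≅ Z^8, C_1 ≅ Z^11, C_2 ≅ Z^3.

Boundary ∂_1: C_1 → C_0 is given by ∂[p,q] = [q] − [p]. For instance
  ∂AE = E − A.
The resulting 8×11 matrix has rank 7, and its Smith normal form has invariant factors (1,1,1,1,1,1,1).

∂_2: C_2 → C_1 sends each 2-simplex [p,q,r] to [q,r] − [p,r] + [p,q]. For instance
  ∂GJL = JL − GL + GJ,
  ∂DGJ = GJ − DJ + DG.
The resulting 11×3 matrix has rank 3, and its Smith normal form has invariant factors (1,1,1).

Computing H_k = (kernel of ∂_k) / (image of ∂_{k+1}):

  H_0: rank C_0 − rank ∂_1 = 8 − 7 = 1, and the invariant factors of ∂_1 are all 1, so H_0 = Z.
  H_1: rank ker ∂_1 − rank ∂_2 = (11 − 7) − 3 = 1, and the invariant factors of ∂_2 are all 1, so H_1 = Z.
  H_2: rank ker ∂_2 − rank ∂_3 = (3 − 3) − 0 = 0, and there is no ∂_3, so H_2 = 0.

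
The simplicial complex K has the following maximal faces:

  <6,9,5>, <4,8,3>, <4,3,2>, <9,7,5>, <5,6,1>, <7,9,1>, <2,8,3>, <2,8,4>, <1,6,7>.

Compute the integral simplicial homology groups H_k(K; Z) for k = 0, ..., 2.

Order the vertices as 1 < 2 < 3 < 4 < 5 < 6 < 7 < 8 < 9. Listing each simplex with vertices in this order, K has dimension 2 with simplices:

  0-simplices (9): [1], [2], [3], [4], [5], [6], [7], [8], [9]
  1-simplices (16): [1,5], [1,6], [1,7], [1,9], [2,3], [2,4], [2,8], [3,4], [3,8], [4,8], [5,6], [5,7], [5,9], [6,7], [6,9], [7,9]
  2-simplices (9): [1,5,6], [1,6,7], [1,7,9], [2,3,4], [2,3,8], [2,4,8], [3,4,8], [5,6,9], [5,7,9]

Hence C_0 ≅ Z^9, C_1 ≅ Z^16, C_2 ≅ Z^9.

The boundary map ∂_1: C_1 → C_0 is given by ∂[p,q] = [q] − [p].
As a 9×16 matrix over Z this has rank 7, with invariant factors (1,1,1,1,1,1,1).

∂_2: C_2 → C_1 maps a triangle to the signed sum of its edges. For instance
  ∂[3,4,8] = [4,8] − [3,8] + [3,4],
  ∂[2,3,4] = [3,4] − [2,4] + [2,3].
The 16×9 boundary matrix has rank 8 and Smith normal form diag(1,1,1,1,1,1,1,1).

From H_k ≅ ker(∂_k) / im(∂_{k+1}) we obtain:

  H_0: rank C_0 − rank ∂_1 = 9 − 7 = 2, and the invariant factors of ∂_1 are all 1, so H_0 ≅ Z^2.
  H_1: rank ker ∂_1 − rank ∂_2 = (16 − 7) − 8 = 1, and the invariant factors of ∂_2 are all 1, so H_1 ≅ Z.
  H_2: rank ker ∂_2 − rank ∂_3 = (9 − 8) − 0 = 1, and there is no ∂_3, so H_2 ≅ Z.

As a check, the Euler characteristic is 9 − 16 + 9 = 2, which agrees with 2 − 1 + 1 = 2.
(K is a triangulation of the disjoint union of the Möbius band and the 2-sphere S^2.)

H_0 = Z^2,  H_1 = Z,  H_2 = Z.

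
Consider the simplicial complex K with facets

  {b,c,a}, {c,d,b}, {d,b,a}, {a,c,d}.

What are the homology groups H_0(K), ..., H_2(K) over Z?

Order the vertices as a < b < c < d. Listing each simplex with vertices in this order, K has dimension 2 with simplices:

  0-simplices (4): a, b, c, d
  1-simplices (6): ab, ac, ad, bc, bd, cd
  2-simplices (4): abc, abd, acd, bcd

giving chain groups C_0 ≅ Z^4, C_1 ≅ Z^6, C_2 ≅ Z^4.

Boundary ∂_1: C_1 → C_0 is given by ∂[p,q] = [q] − [p].
The 4×6 boundary matrix has rank 3 and Smith normal form diag(1,1,1).

∂_2: C_2 → C_1 sends each 2-simplex [p,q,r] to [q,r] − [p,r] + [p,q]. For instance
  ∂bcd = cd − bd + bc,
  ∂abc = bc − ac + ab.
As a 6×4 matrix over Z this has rank 3, with invariant factors (1,1,1).

From H_k ≅ ker(∂_k) / im(∂_{k+1}) we obtain:

  H_0: rank C_0 − rank ∂_1 = 4 − 3 = 1, and the invariant factors of ∂_1 are all 1, so H_0 = Z.
  H_1: rank ker ∂_1 − rank ∂_2 = (6 − 3) − 3 = 0, and the invariant factors of ∂_2 are all 1, so H_1 = 0.
  H_2: rank ker ∂_2 − rank ∂_3 = (4 − 3) − 0 = 1, and there is no ∂_3, so H_2 = Z.

H_0 = Z,  H_1 = 0,  H_2 = Z.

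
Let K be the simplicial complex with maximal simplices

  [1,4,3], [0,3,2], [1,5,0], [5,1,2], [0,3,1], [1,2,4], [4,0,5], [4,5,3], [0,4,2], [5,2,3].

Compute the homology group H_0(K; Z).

H_0 = Z.

Order the vertices as 0 < 1 < 2 < 3 < 4 < 5. Listing each simplex with vertices in this order, K has dimension 2 with simplices:

  0-simplices (6): [0], [1], [2], [3], [4], [5]
  1-simplices (15): [0,1], [0,2], [0,3], [0,4], [0,5], [1,2], [1,3], [1,4], [1,5], [2,3], [2,4], [2,5], [3,4], [3,5], [4,5]
  2-simplices (10): [0,1,3], [0,1,5], [0,2,3], [0,2,4], [0,4,5], [1,2,4], [1,2,5], [1,3,4], [2,3,5], [3,4,5]

giving chain groups C_0 ≅ Z^6, C_1 ≅ Z^15, C_2 ≅ Z^10.

Boundary ∂_1: C_1 → C_0 sends each edge [p,q] (with p < q) to q − p.
As a 6×15 matrix over Z this has rank 5, with invariant factors (1,1,1,1,1).

Boundary ∂_2: C_2 → C_1 sends each 2-simplex [p,q,r] to [q,r] − [p,r] + [p,q]. For instance
  ∂[0,1,5] = [1,5] − [0,5] + [0,1],
  ∂[0,2,4] = [2,4] − [0,4] + [0,2].
As a 15×10 matrix over Z this has rank 10, with invariant factors (1,1,1,1,1,1,1,1,1,2).

From H_k ≅ ker(∂_k) / im(∂_{k+1}) we obtain:

  H_0: rank C_0 − rank ∂_1 = 6 − 5 = 1, and the invariant factors of ∂_1 are all 1, so H_0 = Z.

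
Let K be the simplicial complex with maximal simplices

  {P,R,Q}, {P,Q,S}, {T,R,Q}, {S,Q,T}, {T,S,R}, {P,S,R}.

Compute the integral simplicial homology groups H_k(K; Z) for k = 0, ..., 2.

Order the vertices as P < Q < R < S < T. Listing each simplex with vertices in this order, K has dimension 2 with simplices:

  0-simplices (5): P, Q, R, S, T
  1-simplices (9): PQ, PR, PS, QR, QS, QT, RS, RT, ST
  2-simplices (6): PQR, PQS, PRS, QRT, QST, RST

so the chain groups are C_0 ≅ Z^5, C_1 ≅ Z^9, C_2 ≅ Z^6.

Boundary ∂_1: C_1 → C_0 is given by ∂[p,q] = [q] − [p]. For instance
  ∂RT = T − R.
The resulting 5×9 matrix has rank 4, and its Smith normal form has invariant factors (1,1,1,1).

Boundary ∂_2: C_2 → C_1 sends each 2-simplex [p,q,r] to [q,r] − [p,r] + [p,q]. For instance
  ∂PQS = QS − PS + PQ,
  ∂QST = ST − QT + QS.
The resulting 9×6 matrix has rank 5, and its Smith normal form has invariant factors (1,1,1,1,1).

Computing H_k = (kernel of ∂_k) / (image of ∂_{k+1}):

  H_0: rank C_0 − rank ∂_1 = 5 − 4 = 1, and the invariant factors of ∂_1 are all 1, so H_0 ≅ Z.
  H_1: rank ker ∂_1 − rank ∂_2 = (9 − 4) − 5 = 0, and the invariant factors of ∂_2 are all 1, so H_1 ≅ 0.
  H_2: rank ker ∂_2 − rank ∂_3 = (6 − 5) − 0 = 1, and there is no ∂_3, so H_2 ≅ Z.

(K is a triangulation of the 2-sphere S^2.)

H_0 = Z,  H_1 = 0,  H_2 = Z.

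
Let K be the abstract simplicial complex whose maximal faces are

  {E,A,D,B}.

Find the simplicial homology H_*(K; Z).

H_0 = Z,  H_1 = 0,  H_2 = 0,  H_3 = 0.

K has 4 vertices, 6 edges, 4 triangles, 1 3-simplex.
rank ∂_0 = 0, rank ∂_1 = 3 ⇒ b_0 = 4 − 0 − 3 = 1; all invariant factors of ∂_1 are 1 so no torsion. So H_0 = Z.
rank ∂_1 = 3, rank ∂_2 = 3 ⇒ b_1 = 6 − 3 − 3 = 0; all invariant factors of ∂_2 are 1 so no torsion. So H_1 = 0.
rank ∂_2 = 3, rank ∂_3 = 1 ⇒ b_2 = 4 − 3 − 1 = 0; all invariant factors of ∂_3 are 1 so no torsion. So H_2 = 0.
rank ∂_3 = 1, rank ∂_4 = 0 ⇒ b_3 = 1 − 1 − 0 = 0. So H_3 = 0.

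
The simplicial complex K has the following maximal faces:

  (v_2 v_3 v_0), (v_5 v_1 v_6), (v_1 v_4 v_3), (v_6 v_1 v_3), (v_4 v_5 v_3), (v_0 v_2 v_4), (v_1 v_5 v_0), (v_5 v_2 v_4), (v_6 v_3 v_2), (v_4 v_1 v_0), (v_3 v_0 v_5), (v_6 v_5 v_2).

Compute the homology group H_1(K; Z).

H_1 ≅ Z_2.

We work with the vertex ordering v_0 < v_1 < v_2 < v_3 < v_4 < v_5 < v_6. The simplices of K, each written with vertices in increasing order, are:

  0-simplices (7): [v_0], [v_1], [v_2], [v_3], [v_4], [v_5], [v_6]
  1-simplices (18): (18 of them)
  2-simplices (12): (12 of them)

Hence C_0 ≅ Z^7, C_1 ≅ Z^18, C_2 ≅ Z^12.

The boundary map ∂_1: C_1 → C_0 maps an edge to its endpoints' difference, ∂[p,q] = q − p.
The resulting 7×18 matrix has rank 6, and its Smith normal form has invariant factors (1,1,1,1,1,1).

Boundary ∂_2: C_2 → C_1 maps a triangle to the signed sum of its edges. For instance
  ∂[v_2,v_3,v_6] = [v_3,v_6] − [v_2,v_6] + [v_2,v_3],
  ∂[v_0,v_3,v_5] = [v_3,v_5] − [v_0,v_5] + [v_0,v_3].
The 18×12 boundary matrix has rank 12 and Smith normal form diag(1,1,1,1,1,1,1,1,1,1,1,2).

Computing H_k = (kernel of ∂_k) / (image of ∂_{k+1}):

  H_1: rank ker ∂_1 − rank ∂_2 = (18 − 6) − 12 = 0, and ∂_2 has invariant factor 2 > 1, so H_1 = Z_2.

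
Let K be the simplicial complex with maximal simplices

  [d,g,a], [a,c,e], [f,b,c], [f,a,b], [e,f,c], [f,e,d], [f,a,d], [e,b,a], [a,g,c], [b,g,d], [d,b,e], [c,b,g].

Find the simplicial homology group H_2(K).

K has 7 vertices, 18 edges, 12 triangles.
rank ∂_2 = 12, rank ∂_3 = 0 ⇒ b_2 = 12 − 12 − 0 = 0. So H_2 = 0.

H_2 = 0.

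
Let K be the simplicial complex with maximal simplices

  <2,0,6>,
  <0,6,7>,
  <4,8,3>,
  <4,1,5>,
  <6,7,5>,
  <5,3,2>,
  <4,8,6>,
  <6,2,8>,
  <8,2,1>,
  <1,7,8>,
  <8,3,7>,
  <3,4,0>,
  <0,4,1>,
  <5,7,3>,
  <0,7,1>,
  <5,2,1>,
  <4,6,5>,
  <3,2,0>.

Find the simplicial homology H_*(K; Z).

H_0 ≅ Z,  H_1 ≅ Z^2,  H_2 ≅ Z.

Order the vertices as 0 < 1 < 2 < 3 < 4 < 5 < 6 < 7 < 8. Listing each simplex with vertices in this order, K has dimension 2 with simplices:

  0-simplices (9): [0], [1], [2], [3], [4], [5], [6], [7], [8]
  1-simplices (27): (27 of them)
  2-simplices (18): [0,1,4], [0,1,7], [0,2,3], [0,2,6], [0,3,4], [0,6,7], [1,2,5], [1,2,8], [1,4,5], [1,7,8], [2,3,5], [2,6,8], [3,4,8], [3,5,7], [3,7,8], [4,5,6], [4,6,8], [5,6,7]

giving chain groups C_0 ≅ Z^9, C_1 ≅ Z^27, C_2 ≅ Z^18.

Boundary ∂_1: C_1 → C_0 sends each edge [p,q] (with p < q) to q − p. For instance
  ∂[1,2] = [2] − [1].
The 9×27 boundary matrix has rank 8 and Smith normal form diag(1,1,1,1,1,1,1,1).

∂_2: C_2 → C_1 maps a triangle to the signed sum of its edges. For instance
  ∂[3,5,7] = [5,7] − [3,7] + [3,5],
  ∂[3,4,8] = [4,8] − [3,8] + [3,4].
The 27×18 boundary matrix has rank 17 and Smith normal form diag(1,1,1,1,1,1,1,1,1,1,1,1,1,1,1,1,1).

Computing H_k = (kernel of ∂_k) / (image of ∂_{k+1}):

  H_0: rank C_0 − rank ∂_1 = 9 − 8 = 1, and the invariant factors of ∂_1 are all 1, so H_0 ≅ Z.
  H_1: rank ker ∂_1 − rank ∂_2 = (27 − 8) − 17 = 2, and the invariant factors of ∂_2 are all 1, so H_1 ≅ Z^2.
  H_2: rank ker ∂_2 − rank ∂_3 = (18 − 17) − 0 = 1, and there is no ∂_3, so H_2 ≅ Z.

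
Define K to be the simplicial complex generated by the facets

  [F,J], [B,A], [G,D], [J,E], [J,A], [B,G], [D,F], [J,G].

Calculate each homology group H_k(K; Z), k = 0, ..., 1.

H_0 ≅ Z,  H_1 ≅ Z^2.

Fix the vertex order A < B < D < E < F < G < J and write every simplex with vertices in increasing order. Then dim K = 1 and the simplices of K are:

  0-simplices (7): A, B, D, E, F, G, J
  1-simplices (8): AB, AJ, BG, DF, DG, EJ, FJ, GJ

giving chain groups C_0 ≅ Z^7, C_1 ≅ Z^8.

Boundary ∂_1: C_1 → C_0 sends each edge [p,q] (with p < q) to q − p.
The 7×8 boundary matrix has rank 6 and Smith normal form diag(1,1,1,1,1,1).

From H_k ≅ ker(∂_k) / im(∂_{k+1}) we obtain:

  H_0: rank C_0 − rank ∂_1 = 7 − 6 = 1, and the invariant factors of ∂_1 are all 1, so H_0 = Z.
  H_1: rank ker ∂_1 − rank ∂_2 = (8 − 6) − 0 = 2, and there is no ∂_2, so H_1 = Z^2.

As a check, the Euler characteristic is 7 − 8 = -1, which agrees with 1 − 2 = -1.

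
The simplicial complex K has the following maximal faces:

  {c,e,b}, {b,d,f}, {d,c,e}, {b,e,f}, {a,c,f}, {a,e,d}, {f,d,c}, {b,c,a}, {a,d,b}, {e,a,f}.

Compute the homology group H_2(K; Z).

Order the vertices as a < b < c < d < e < f. Listing each simplex with vertices in this order, K has dimension 2 with simplices:

  0-simplices (6): a, b, c, d, e, f
  1-simplices (15): ab, ac, ad, ae, af, bc, bd, be, bf, cd, ce, cf, de, df, ef
  2-simplices (10): abc, abd, acf, ade, aef, bce, bdf, bef, cde, cdf

Hence C_0 ≅ Z^6, C_1 ≅ Z^15, C_2 ≅ Z^10.

The boundary map ∂_1: C_1 → C_0 maps an edge to its endpoints' difference, ∂[p,q] = q − p.
This gives a 6×15 integer matrix of rank 5; reducing to Smith normal form yields diagonal entries (1,1,1,1,1).

The boundary map ∂_2: C_2 → C_1 acts by ∂[p,q,r] = [q,r] − [p,r] + [p,q]. For instance
  ∂abd = bd − ad + ab,
  ∂ade = de − ae + ad.
This gives a 15×10 integer matrix of rank 10; reducing to Smith normal form yields diagonal entries (1,1,1,1,1,1,1,1,1,2).

Reading off H_k = ker ∂_k / im ∂_{k+1}:

  H_2: rank ker ∂_2 − rank ∂_3 = (10 − 10) − 0 = 0, and there is no ∂_3, so H_2 ≅ 0.

H_2 ≅ 0.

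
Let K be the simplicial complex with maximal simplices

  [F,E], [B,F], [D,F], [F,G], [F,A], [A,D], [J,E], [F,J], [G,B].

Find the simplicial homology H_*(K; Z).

Take the total order A < B < D < E < F < G < J on the vertex set. Then K (dimension 1) consists of the simplices:

  0-simplices (7): A, B, D, E, F, G, J
  1-simplices (9): AD, AF, BF, BG, DF, EF, EJ, FG, FJ

so the chain groups are C_0 ≅ Z^7, C_1 ≅ Z^9.

The boundary map ∂_1: C_1 → C_0 is given by ∂[p,q] = [q] − [p].
The 7×9 boundary matrix has rank 6 and Smith normal form diag(1,1,1,1,1,1).

Reading off H_k = ker ∂_k / im ∂_{k+1}:

  H_0: rank C_0 − rank ∂_1 = 7 − 6 = 1, and the invariant factors of ∂_1 are all 1, so H_0 ≅ Z.
  H_1: rank ker ∂_1 − rank ∂_2 = (9 − 6) − 0 = 3, and there is no ∂_2, so H_1 ≅ Z^3.

(K is a triangulation of a wedge of 3 circles.)

H_0 = Z,  H_1 = Z^3.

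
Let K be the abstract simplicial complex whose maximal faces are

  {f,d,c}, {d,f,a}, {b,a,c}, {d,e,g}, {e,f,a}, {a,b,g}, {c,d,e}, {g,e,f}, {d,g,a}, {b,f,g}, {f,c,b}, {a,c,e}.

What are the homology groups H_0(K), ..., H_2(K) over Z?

Take the total order a < b < c < d < e < f < g on the vertex set. Then K (dimension 2) consists of the simplices:

  0-simplices (7): a, b, c, d, e, f, g
  1-simplices (18): ab, ac, ad, ae, af, ag, bc, bf, bg, cd, ce, cf, de, df, dg, ef, eg, fg
  2-simplices (12): abc, abg, ace, adf, adg, aef, bcf, bfg, cde, cdf, deg, efg

so the chain groups are C_0 ≅ Z^7, C_1 ≅ Z^18, C_2 ≅ Z^12.

∂_1: C_1 → C_0 sends each edge [p,q] (with p < q) to q − p. For instance
  ∂af = f − a.
The 7×18 boundary matrix has rank 6 and Smith normal form diag(1,1,1,1,1,1).

Boundary ∂_2: C_2 → C_1 maps a triangle to the signed sum of its edges. For instance
  ∂cde = de − ce + cd,
  ∂adg = dg − ag + ad.
This gives a 18×12 integer matrix of rank 12; reducing to Smith normal form yields diagonal entries (1,1,1,1,1,1,1,1,1,1,1,2).

Now H_k = ker ∂_k / im ∂_{k+1}, so:

  H_0: rank C_0 − rank ∂_1 = 7 − 6 = 1, and the invariant factors of ∂_1 are all 1, so H_0 = Z.
  H_1: rank ker ∂_1 − rank ∂_2 = (18 − 6) − 12 = 0, and ∂_2 has invariant factor 2 > 1, so H_1 = Z_2.
  H_2: rank ker ∂_2 − rank ∂_3 = (12 − 12) − 0 = 0, and there is no ∂_3, so H_2 = 0.

As a check, the Euler characteristic is 7 − 18 + 12 = 1, which agrees with 1 − 0 + 0 = 1.

H_0 ≅ Z,  H_1 ≅ Z_2,  H_2 = 0.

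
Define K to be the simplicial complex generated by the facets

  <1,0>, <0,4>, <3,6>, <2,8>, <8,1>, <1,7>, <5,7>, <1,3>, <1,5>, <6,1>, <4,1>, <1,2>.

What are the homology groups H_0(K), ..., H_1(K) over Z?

H_0 ≅ Z,  H_1 ≅ Z^4.

K has 9 vertices, 12 edges.
rank ∂_0 = 0, rank ∂_1 = 8 ⇒ b_0 = 9 − 0 − 8 = 1; all invariant factors of ∂_1 are 1 so no torsion. So H_0 = Z.
rank ∂_1 = 8, rank ∂_2 = 0 ⇒ b_1 = 12 − 8 − 0 = 4. So H_1 = Z^4.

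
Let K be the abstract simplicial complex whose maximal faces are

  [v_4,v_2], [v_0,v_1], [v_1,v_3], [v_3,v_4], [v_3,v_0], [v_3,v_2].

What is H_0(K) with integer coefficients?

Take the total order v_0 < v_1 < v_2 < v_3 < v_4 on the vertex set. Then K (dimension 1) consists of the simplices:

  0-simplices (5): [v_0], [v_1], [v_2], [v_3], [v_4]
  1-simplices (6): [v_0,v_1], [v_0,v_3], [v_1,v_3], [v_2,v_3], [v_2,v_4], [v_3,v_4]

Hence C_0 ≅ Z^5, C_1 ≅ Z^6.

Boundary ∂_1: C_1 → C_0 maps an edge to its endpoints' difference, ∂[p,q] = q − p. For instance
  ∂[v_0,v_1] = [v_1] − [v_0].
As a 5×6 matrix over Z this has rank 4, with invariant factors (1,1,1,1).

Reading off H_k = ker ∂_k / im ∂_{k+1}:

  H_0: rank C_0 − rank ∂_1 = 5 − 4 = 1, and the invariant factors of ∂_1 are all 1, so H_0 ≅ Z.

(K is a triangulation of a wedge of 2 circles.)

H_0 ≅ Z.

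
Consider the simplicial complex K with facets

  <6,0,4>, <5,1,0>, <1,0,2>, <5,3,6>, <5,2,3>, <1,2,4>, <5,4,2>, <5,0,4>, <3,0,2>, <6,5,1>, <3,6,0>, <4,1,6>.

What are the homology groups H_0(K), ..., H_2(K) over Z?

H_0 = Z,  H_1 = Z_2,  H_2 = 0.

Take the total order 0 < 1 < 2 < 3 < 4 < 5 < 6 on the vertex set. Then K (dimension 2) consists of the simplices:

  0-simplices (7): [0], [1], [2], [3], [4], [5], [6]
  1-simplices (18): [0,1], [0,2], [0,3], [0,4], [0,5], [0,6], [1,2], [1,4], [1,5], [1,6], [2,3], [2,4], [2,5], [3,5], [3,6], [4,5], [4,6], [5,6]
  2-simplices (12): [0,1,2], [0,1,5], [0,2,3], [0,3,6], [0,4,5], [0,4,6], [1,2,4], [1,4,6], [1,5,6], [2,3,5], [2,4,5], [3,5,6]

Hence C_0 ≅ Z^7, C_1 ≅ Z^18, C_2 ≅ Z^12.

The boundary map ∂_1: C_1 → C_0 is given by ∂[p,q] = [q] − [p]. For instance
  ∂[0,2] = [2] − [0].
This gives a 7×18 integer matrix of rank 6; reducing to Smith normal form yields diagonal entries (1,1,1,1,1,1).

∂_2: C_2 → C_1 sends each 2-simplex [p,q,r] to [q,r] − [p,r] + [p,q]. For instance
  ∂[1,5,6] = [5,6] − [1,6] + [1,5],
  ∂[3,5,6] = [5,6] − [3,6] + [3,5].
The resulting 18×12 matrix has rank 12, and its Smith normal form has invariant factors (1,1,1,1,1,1,1,1,1,1,1,2).

Now H_k = ker ∂_k / im ∂_{k+1}, so:

  H_0: rank C_0 − rank ∂_1 = 7 − 6 = 1, and the invariant factors of ∂_1 are all 1, so H_0 = Z.
  H_1: rank ker ∂_1 − rank ∂_2 = (18 − 6) − 12 = 0, and ∂_2 has invariant factor 2 > 1, so H_1 = Z_2.
  H_2: rank ker ∂_2 − rank ∂_3 = (12 − 12) − 0 = 0, and there is no ∂_3, so H_2 = 0.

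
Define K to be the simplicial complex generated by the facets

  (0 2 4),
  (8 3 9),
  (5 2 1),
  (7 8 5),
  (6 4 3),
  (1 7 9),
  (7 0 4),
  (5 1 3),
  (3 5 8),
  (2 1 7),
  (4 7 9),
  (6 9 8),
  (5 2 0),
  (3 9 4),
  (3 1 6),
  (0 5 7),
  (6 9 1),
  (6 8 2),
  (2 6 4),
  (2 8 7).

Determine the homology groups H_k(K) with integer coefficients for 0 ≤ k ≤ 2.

Order the vertices as 0 < 1 < 2 < 3 < 4 < 5 < 6 < 7 < 8 < 9. Listing each simplex with vertices in this order, K has dimension 2 with simplices:

  0-simplices (10): [0], [1], [2], [3], [4], [5], [6], [7], [8], [9]
  1-simplices (30): (30 of them)
  2-simplices (20): (20 of them)

giving chain groups C_0 ≅ Z^10, C_1 ≅ Z^30, C_2 ≅ Z^20.

Boundary ∂_1: C_1 → C_0 sends each edge [p,q] (with p < q) to q − p. For instance
  ∂[4,6] = [6] − [4].
The resulting 10×30 matrix has rank 9, and its Smith normal form has invariant factors (1,1,1,1,1,1,1,1,1).

Boundary ∂_2: C_2 → C_1 maps a triangle to the signed sum of its edges. For instance
  ∂[5,7,8] = [7,8] − [5,8] + [5,7],
  ∂[1,7,9] = [7,9] − [1,9] + [1,7].
The 30×20 boundary matrix has rank 20 and Smith normal form diag(1,1,1,1,1,1,1,1,1,1,1,1,1,1,1,1,1,1,1,2).

Reading off H_k = ker ∂_k / im ∂_{k+1}:

  H_0: rank C_0 − rank ∂_1 = 10 − 9 = 1, and the invariant factors of ∂_1 are all 1, so H_0 ≅ Z.
  H_1: rank ker ∂_1 − rank ∂_2 = (30 − 9) − 20 = 1, and ∂_2 has invariant factor 2 > 1, so H_1 ≅ Z ⊕ Z/2.
  H_2: rank ker ∂_2 − rank ∂_3 = (20 − 20) − 0 = 0, and there is no ∂_3, so H_2 ≅ 0.

(K is a triangulation of the Klein bottle.)

H_0 = Z,  H_1 = Z ⊕ Z/2,  H_2 = 0.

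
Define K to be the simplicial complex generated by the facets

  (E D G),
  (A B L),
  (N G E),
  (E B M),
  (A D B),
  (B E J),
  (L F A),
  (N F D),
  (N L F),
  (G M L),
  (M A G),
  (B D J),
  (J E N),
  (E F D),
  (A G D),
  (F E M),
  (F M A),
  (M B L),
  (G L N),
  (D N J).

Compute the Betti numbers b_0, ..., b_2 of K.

Take the total order A < B < D < E < F < G < J < L < M < N on the vertex set. Then K (dimension 2) consists of the simplices:

  0-simplices (10): A, B, D, E, F, G, J, L, M, N
  1-simplices (30): AB, AD, AF, AG, AL, AM, BD, BE, BJ, BL, BM, DE, DF, DG, DJ, DN, EF, EG, EJ, EM, EN, FL, FM, FN, GL, GM, GN, JN, LM, LN
  2-simplices (20): ABD, ABL, ADG, AFL, AFM, AGM, BDJ, BEJ, BEM, BLM, DEF, DEG, DFN, DJN, EFM, EGN, EJN, FLN, GLM, GLN

so the chain groups are C_0 ≅ Z^10, C_1 ≅ Z^30, C_2 ≅ Z^20.

∂_1: C_1 → C_0 is given by ∂[p,q] = [q] − [p]. For instance
  ∂FN = N − F.
This gives a 10×30 integer matrix of rank 9; reducing to Smith normal form yields diagonal entries (1,1,1,1,1,1,1,1,1).

The boundary map ∂_2: C_2 → C_1 acts by ∂[p,q,r] = [q,r] − [p,r] + [p,q]. For instance
  ∂ADG = DG − AG + AD,
  ∂BDJ = DJ − BJ + BD.
The 30×20 boundary matrix has rank 20 and Smith normal form diag(1,1,1,1,1,1,1,1,1,1,1,1,1,1,1,1,1,1,1,2).

Now H_k = ker ∂_k / im ∂_{k+1}, so:

  H_0: rank C_0 − rank ∂_1 = 10 − 9 = 1, and the invariant factors of ∂_1 are all 1, so H_0 ≅ Z.
  H_1: rank ker ∂_1 − rank ∂_2 = (30 − 9) − 20 = 1, and ∂_2 has invariant factor 2 > 1, so H_1 ≅ Z × Z/2.
  H_2: rank ker ∂_2 − rank ∂_3 = (20 − 20) − 0 = 0, and there is no ∂_3, so H_2 ≅ 0.

Hence the Betti numbers are b_0 = 1, b_1 = 1, b_2 = 0.

b_0 = 1, b_1 = 1, b_2 = 0.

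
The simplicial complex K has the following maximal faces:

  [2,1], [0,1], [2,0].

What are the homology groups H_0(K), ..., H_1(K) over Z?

H_0 = Z,  H_1 = Z.

Fix the vertex order 0 < 1 < 2 and write every simplex with vertices in increasing order. Then dim K = 1 and the simplices of K are:

  0-simplices (3): [0], [1], [2]
  1-simplices (3): [0,1], [0,2], [1,2]

giving chain groups C_0 ≅ Z^3, C_1 ≅ Z^3.

∂_1: C_1 → C_0 sends each edge [p,q] (with p < q) to q − p. For instance
  ∂[1,2] = [2] − [1].
As a 3×3 matrix over Z this has rank 2, with invariant factors (1,1).

Computing H_k = (kernel of ∂_k) / (image of ∂_{k+1}):

  H_0: rank C_0 − rank ∂_1 = 3 − 2 = 1, and the invariant factors of ∂_1 are all 1, so H_0 ≅ Z.
  H_1: rank ker ∂_1 − rank ∂_2 = (3 − 2) − 0 = 1, and there is no ∂_2, so H_1 ≅ Z.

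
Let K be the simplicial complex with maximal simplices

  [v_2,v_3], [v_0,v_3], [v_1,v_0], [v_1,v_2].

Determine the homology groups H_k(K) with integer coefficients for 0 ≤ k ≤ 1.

H_0 = Z,  H_1 = Z.

Take the total order v_0 < v_1 < v_2 < v_3 on the vertex set. Then K (dimension 1) consists of the simplices:

  0-simplices (4): [v_0], [v_1], [v_2], [v_3]
  1-simplices (4): [v_0,v_1], [v_0,v_3], [v_1,v_2], [v_2,v_3]

so the chain groups are C_0 ≅ Z^4, C_1 ≅ Z^4.

The boundary map ∂_1: C_1 → C_0 is given by ∂[p,q] = [q] − [p].
This gives a 4×4 integer matrix of rank 3; reducing to Smith normal form yields diagonal entries (1,1,1).

Computing H_k = (kernel of ∂_k) / (image of ∂_{k+1}):

  H_0: rank C_0 − rank ∂_1 = 4 − 3 = 1, and the invariant factors of ∂_1 are all 1, so H_0 ≅ Z.
  H_1: rank ker ∂_1 − rank ∂_2 = (4 − 3) − 0 = 1, and there is no ∂_2, so H_1 ≅ Z.

As a check, the Euler characteristic is 4 − 4 = 0, which agrees with 1 − 1 = 0.
(K is a triangulation of the circle S^1.)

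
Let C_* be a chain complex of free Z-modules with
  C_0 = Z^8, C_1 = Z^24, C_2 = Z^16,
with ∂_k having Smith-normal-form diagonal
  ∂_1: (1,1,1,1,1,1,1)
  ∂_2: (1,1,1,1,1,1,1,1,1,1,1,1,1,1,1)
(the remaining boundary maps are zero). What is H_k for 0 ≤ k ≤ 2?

H_0: b_0 = 8 − 0 − 7 = 1; torsion from ∂_1 factors > 1: none. So H_0 ≅ Z.
H_1: b_1 = 24 − 7 − 15 = 2; torsion from ∂_2 factors > 1: none. So H_1 ≅ Z^2.
H_2: b_2 = 16 − 15 − 0 = 1; torsion from ∂_3 factors > 1: none. So H_2 ≅ Z.

H_0 ≅ Z,  H_1 ≅ Z^2,  H_2 ≅ Z.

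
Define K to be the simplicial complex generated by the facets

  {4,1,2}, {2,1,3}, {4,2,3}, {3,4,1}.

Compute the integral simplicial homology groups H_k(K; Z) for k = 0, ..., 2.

Fix the vertex order 1 < 2 < 3 < 4 and write every simplex with vertices in increasing order. Then dim K = 2 and the simplices of K are:

  0-simplices (4): [1], [2], [3], [4]
  1-simplices (6): [1,2], [1,3], [1,4], [2,3], [2,4], [3,4]
  2-simplices (4): [1,2,3], [1,2,4], [1,3,4], [2,3,4]

Hence C_0 ≅ Z^4, C_1 ≅ Z^6, C_2 ≅ Z^4.

The boundary map ∂_1: C_1 → C_0 is given by ∂[p,q] = [q] − [p]. For instance
  ∂[2,4] = [4] − [2].
The 4×6 boundary matrix has rank 3 and Smith normal form diag(1,1,1).

Boundary ∂_2: C_2 → C_1 acts by ∂[p,q,r] = [q,r] − [p,r] + [p,q]. For instance
  ∂[1,2,4] = [2,4] − [1,4] + [1,2],
  ∂[2,3,4] = [3,4] − [2,4] + [2,3].
The 6×4 boundary matrix has rank 3 and Smith normal form diag(1,1,1).

From H_k ≅ ker(∂_k) / im(∂_{k+1}) we obtain:

  H_0: rank C_0 − rank ∂_1 = 4 − 3 = 1, and the invariant factors of ∂_1 are all 1, so H_0 = Z.
  H_1: rank ker ∂_1 − rank ∂_2 = (6 − 3) − 3 = 0, and the invariant factors of ∂_2 are all 1, so H_1 = 0.
  H_2: rank ker ∂_2 − rank ∂_3 = (4 − 3) − 0 = 1, and there is no ∂_3, so H_2 = Z.

As a check, the Euler characteristic is 4 − 6 + 4 = 2, which agrees with 1 − 0 + 1 = 2.
(K is a triangulation of the 2-sphere S^2.)

H_0 ≅ Z,  H_1 = 0,  H_2 ≅ Z.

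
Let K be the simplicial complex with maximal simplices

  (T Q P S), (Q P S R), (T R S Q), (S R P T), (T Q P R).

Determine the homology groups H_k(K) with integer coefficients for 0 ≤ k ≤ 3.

Order the vertices as P < Q < R < S < T. Listing each simplex with vertices in this order, K has dimension 3 with simplices:

  0-simplices (5): P, Q, R, S, T
  1-simplices (10): PQ, PR, PS, PT, QR, QS, QT, RS, RT, ST
  2-simplices (10): PQR, PQS, PQT, PRS, PRT, PST, QRS, QRT, QST, RST
  3-simplices (5): PQRS, PQRT, PQST, PRST, QRST

so the chain groups are C_0 ≅ Z^5, C_1 ≅ Z^10, C_2 ≅ Z^10, C_3 ≅ Z^5.

The boundary map ∂_1: C_1 → C_0 is given by ∂[p,q] = [q] − [p].
As a 5×10 matrix over Z this has rank 4, with invariant factors (1,1,1,1).

The boundary map ∂_2: C_2 → C_1 maps a triangle to the signed sum of its edges. For instance
  ∂PQT = QT − PT + PQ,
  ∂PQR = QR − PR + PQ.
The resulting 10×10 matrix has rank 6, and its Smith normal form has invariant factors (1,1,1,1,1,1).

The boundary map ∂_3: C_3 → C_2 sends each 3-simplex σ to the alternating sum Σ_i (−1)^i (σ with its i-th vertex removed). For instance
  ∂PQST = QST − PST + PQT − PQS,
  ∂PQRT = QRT − PRT + PQT − PQR.
The resulting 10×5 matrix has rank 4, and its Smith normal form has invariant factors (1,1,1,1).

Now H_k = ker ∂_k / im ∂_{k+1}, so:

  H_0: rank C_0 − rank ∂_1 = 5 − 4 = 1, and the invariant factors of ∂_1 are all 1, so H_0 ≅ Z.
  H_1: rank ker ∂_1 − rank ∂_2 = (10 − 4) − 6 = 0, and the invariant factors of ∂_2 are all 1, so H_1 ≅ 0.
  H_2: rank ker ∂_2 − rank ∂_3 = (10 − 6) − 4 = 0, and the invariant factors of ∂_3 are all 1, so H_2 ≅ 0.
  H_3: rank ker ∂_3 − rank ∂_4 = (5 − 4) − 0 = 1, and there is no ∂_4, so H_3 ≅ Z.

(K is a triangulation of the 3-sphere S^3.)

H_0 ≅ Z,  H_1 = 0,  H_2 = 0,  H_3 ≅ Z.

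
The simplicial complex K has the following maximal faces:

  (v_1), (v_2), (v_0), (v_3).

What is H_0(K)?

Take the total order v_0 < v_1 < v_2 < v_3 on the vertex set. Then K (dimension 0) consists of the simplices:

  0-simplices (4): [v_0], [v_1], [v_2], [v_3]

giving chain groups C_0 ≅ Z^4.

Reading off H_k = ker ∂_k / im ∂_{k+1}:

  H_0: rank C_0 − rank ∂_1 = 4 − 0 = 4, and there is no ∂_1, so H_0 = Z^4.

H_0 ≅ Z^4.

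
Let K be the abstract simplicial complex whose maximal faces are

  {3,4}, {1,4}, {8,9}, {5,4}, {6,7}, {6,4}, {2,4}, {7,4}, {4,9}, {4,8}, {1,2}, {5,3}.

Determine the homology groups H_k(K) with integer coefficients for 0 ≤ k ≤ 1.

Order the vertices as 1 < 2 < 3 < 4 < 5 < 6 < 7 < 8 < 9. Listing each simplex with vertices in this order, K has dimension 1 with simplices:

  0-simplices (9): [1], [2], [3], [4], [5], [6], [7], [8], [9]
  1-simplices (12): [1,2], [1,4], [2,4], [3,4], [3,5], [4,5], [4,6], [4,7], [4,8], [4,9], [6,7], [8,9]

giving chain groups C_0 ≅ Z^9, C_1 ≅ Z^12.

∂_1: C_1 → C_0 sends each edge [p,q] (with p < q) to q − p.
As a 9×12 matrix over Z this has rank 8, with invariant factors (1,1,1,1,1,1,1,1).

Computing H_k = (kernel of ∂_k) / (image of ∂_{k+1}):

  H_0: rank C_0 − rank ∂_1 = 9 − 8 = 1, and the invariant factors of ∂_1 are all 1, so H_0 = Z.
  H_1: rank ker ∂_1 − rank ∂_2 = (12 − 8) − 0 = 4, and there is no ∂_2, so H_1 = Z^4.

H_0 ≅ Z,  H_1 ≅ Z^4.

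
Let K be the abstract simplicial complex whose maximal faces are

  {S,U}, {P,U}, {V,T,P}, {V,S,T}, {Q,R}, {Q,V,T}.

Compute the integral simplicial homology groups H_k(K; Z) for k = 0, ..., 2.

H_0 ≅ Z,  H_1 ≅ Z,  H_2 = 0.

Order the vertices as P < Q < R < S < T < U < V. Listing each simplex with vertices in this order, K has dimension 2 with simplices:

  0-simplices (7): P, Q, R, S, T, U, V
  1-simplices (10): PT, PU, PV, QR, QT, QV, ST, SU, SV, TV
  2-simplices (3): PTV, QTV, STV

giving chain groups C_0 ≅ Z^7, C_1 ≅ Z^10, C_2 ≅ Z^3.

∂_1: C_1 → C_0 sends each edge [p,q] (with p < q) to q − p. For instance
  ∂PU = U − P.
As a 7×10 matrix over Z this has rank 6, with invariant factors (1,1,1,1,1,1).

The boundary map ∂_2: C_2 → C_1 maps a triangle to the signed sum of its edges. For instance
  ∂PTV = TV − PV + PT,
  ∂STV = TV − SV + ST.
The 10×3 boundary matrix has rank 3 and Smith normal form diag(1,1,1).

From H_k ≅ ker(∂_k) / im(∂_{k+1}) we obtain:

  H_0: rank C_0 − rank ∂_1 = 7 − 6 = 1, and the invariant factors of ∂_1 are all 1, so H_0 ≅ Z.
  H_1: rank ker ∂_1 − rank ∂_2 = (10 − 6) − 3 = 1, and the invariant factors of ∂_2 are all 1, so H_1 ≅ Z.
  H_2: rank ker ∂_2 − rank ∂_3 = (3 − 3) − 0 = 0, and there is no ∂_3, so H_2 ≅ 0.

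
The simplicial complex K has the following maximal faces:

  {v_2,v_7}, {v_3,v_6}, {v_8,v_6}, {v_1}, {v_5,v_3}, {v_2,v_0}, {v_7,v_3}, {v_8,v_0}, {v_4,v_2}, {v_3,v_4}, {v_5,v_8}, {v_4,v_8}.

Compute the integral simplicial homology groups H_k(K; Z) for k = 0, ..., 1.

Fix the vertex order v_0 < v_1 < v_2 < v_3 < v_4 < v_5 < v_6 < v_7 < v_8 and write every simplex with vertices in increasing order. Then dim K = 1 and the simplices of K are:

  0-simplices (9): [v_0], [v_1], [v_2], [v_3], [v_4], [v_5], [v_6], [v_7], [v_8]
  1-simplices (11): [v_0,v_2], [v_0,v_8], [v_2,v_4], [v_2,v_7], [v_3,v_4], [v_3,v_5], [v_3,v_6], [v_3,v_7], [v_4,v_8], [v_5,v_8], [v_6,v_8]

Hence C_0 ≅ Z^9, C_1 ≅ Z^11.

Boundary ∂_1: C_1 → C_0 maps an edge to its endpoints' difference, ∂[p,q] = q − p. For instance
  ∂[v_2,v_4] = [v_4] − [v_2].
This gives a 9×11 integer matrix of rank 7; reducing to Smith normal form yields diagonal entries (1,1,1,1,1,1,1).

Now H_k = ker ∂_k / im ∂_{k+1}, so:

  H_0: rank C_0 − rank ∂_1 = 9 − 7 = 2, and the invariant factors of ∂_1 are all 1, so H_0 ≅ Z^2.
  H_1: rank ker ∂_1 − rank ∂_2 = (11 − 7) − 0 = 4, and there is no ∂_2, so H_1 ≅ Z^4.

As a check, the Euler characteristic is 9 − 11 = -2, which agrees with 2 − 4 = -2.

H_0 ≅ Z^2,  H_1 ≅ Z^4.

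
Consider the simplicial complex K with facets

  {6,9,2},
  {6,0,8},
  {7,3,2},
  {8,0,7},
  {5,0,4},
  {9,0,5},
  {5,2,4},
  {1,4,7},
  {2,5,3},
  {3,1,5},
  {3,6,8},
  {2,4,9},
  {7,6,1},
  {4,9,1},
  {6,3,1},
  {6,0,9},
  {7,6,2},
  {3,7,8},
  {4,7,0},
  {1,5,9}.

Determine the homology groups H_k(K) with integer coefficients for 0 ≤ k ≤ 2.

We work with the vertex ordering 0 < 1 < 2 < 3 < 4 < 5 < 6 < 7 < 8 < 9. The simplices of K, each written with vertices in increasing order, are:

  0-simplices (10): [0], [1], [2], [3], [4], [5], [6], [7], [8], [9]
  1-simplices (30): (30 of them)
  2-simplices (20): (20 of them)

Hence C_0 ≅ Z^10, C_1 ≅ Z^30, C_2 ≅ Z^20.

∂_1: C_1 → C_0 sends each edge [p,q] (with p < q) to q − p.
As a 10×30 matrix over Z this has rank 9, with invariant factors (1,1,1,1,1,1,1,1,1).

The boundary map ∂_2: C_2 → C_1 sends each 2-simplex [p,q,r] to [q,r] − [p,r] + [p,q]. For instance
  ∂[1,3,5] = [3,5] − [1,5] + [1,3],
  ∂[2,4,9] = [4,9] − [2,9] + [2,4].
The 30×20 boundary matrix has rank 20 and Smith normal form diag(1,1,1,1,1,1,1,1,1,1,1,1,1,1,1,1,1,1,1,2).

Computing H_k = (kernel of ∂_k) / (image of ∂_{k+1}):

  H_0: rank C_0 − rank ∂_1 = 10 − 9 = 1, and the invariant factors of ∂_1 are all 1, so H_0 ≅ Z.
  H_1: rank ker ∂_1 − rank ∂_2 = (30 − 9) − 20 = 1, and ∂_2 has invariant factor 2 > 1, so H_1 ≅ Z ⊕ Z/2Z.
  H_2: rank ker ∂_2 − rank ∂_3 = (20 − 20) − 0 = 0, and there is no ∂_3, so H_2 ≅ 0.

H_0 = Z,  H_1 = Z ⊕ Z/2Z,  H_2 = 0.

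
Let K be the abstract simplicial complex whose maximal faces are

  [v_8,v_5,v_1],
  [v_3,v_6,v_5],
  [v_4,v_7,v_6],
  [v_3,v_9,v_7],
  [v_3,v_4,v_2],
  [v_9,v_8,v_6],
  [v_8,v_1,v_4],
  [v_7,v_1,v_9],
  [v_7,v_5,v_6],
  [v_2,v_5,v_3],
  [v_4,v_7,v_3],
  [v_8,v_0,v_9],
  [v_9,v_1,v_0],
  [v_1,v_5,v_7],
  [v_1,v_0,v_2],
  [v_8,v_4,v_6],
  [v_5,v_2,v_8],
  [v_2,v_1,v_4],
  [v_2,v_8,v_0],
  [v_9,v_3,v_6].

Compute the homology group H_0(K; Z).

Order the vertices as v_0 < v_1 < v_2 < v_3 < v_4 < v_5 < v_6 < v_7 < v_8 < v_9. Listing each simplex with vertices in this order, K has dimension 2 with simplices:

  0-simplices (10): [v_0], [v_1], [v_2], [v_3], [v_4], [v_5], [v_6], [v_7], [v_8], [v_9]
  1-simplices (30): (30 of them)
  2-simplices (20): (20 of them)

so the chain groups are C_0 ≅ Z^10, C_1 ≅ Z^30, C_2 ≅ Z^20.

∂_1: C_1 → C_0 is given by ∂[p,q] = [q] − [p]. For instance
  ∂[v_5,v_7] = [v_7] − [v_5].
The resulting 10×30 matrix has rank 9, and its Smith normal form has invariant factors (1,1,1,1,1,1,1,1,1).

Boundary ∂_2: C_2 → C_1 maps a triangle to the signed sum of its edges. For instance
  ∂[v_3,v_5,v_6] = [v_5,v_6] − [v_3,v_6] + [v_3,v_5],
  ∂[v_4,v_6,v_7] = [v_6,v_7] − [v_4,v_7] + [v_4,v_6].
This gives a 30×20 integer matrix of rank 20; reducing to Smith normal form yields diagonal entries (1,1,1,1,1,1,1,1,1,1,1,1,1,1,1,1,1,1,1,2).

From H_k ≅ ker(∂_k) / im(∂_{k+1}) we obtain:

  H_0: rank C_0 − rank ∂_1 = 10 − 9 = 1, and the invariant factors of ∂_1 are all 1, so H_0 ≅ Z.

H_0 = Z.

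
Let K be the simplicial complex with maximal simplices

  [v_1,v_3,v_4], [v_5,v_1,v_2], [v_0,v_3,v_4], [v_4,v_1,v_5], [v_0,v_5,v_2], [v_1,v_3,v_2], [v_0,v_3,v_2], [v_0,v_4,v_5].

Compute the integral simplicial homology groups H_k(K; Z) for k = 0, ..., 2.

We work with the vertex ordering v_0 < v_1 < v_2 < v_3 < v_4 < v_5. The simplices of K, each written with vertices in increasing order, are:

  0-simplices (6): [v_0], [v_1], [v_2], [v_3], [v_4], [v_5]
  1-simplices (12): [v_0,v_2], [v_0,v_3], [v_0,v_4], [v_0,v_5], [v_1,v_2], [v_1,v_3], [v_1,v_4], [v_1,v_5], [v_2,v_3], [v_2,v_5], [v_3,v_4], [v_4,v_5]
  2-simplices (8): [v_0,v_2,v_3], [v_0,v_2,v_5], [v_0,v_3,v_4], [v_0,v_4,v_5], [v_1,v_2,v_3], [v_1,v_2,v_5], [v_1,v_3,v_4], [v_1,v_4,v_5]

giving chain groups C_0 ≅ Z^6, C_1 ≅ Z^12, C_2 ≅ Z^8.

Boundary ∂_1: C_1 → C_0 maps an edge to its endpoints' difference, ∂[p,q] = q − p.
As a 6×12 matrix over Z this has rank 5, with invariant factors (1,1,1,1,1).

Boundary ∂_2: C_2 → C_1 sends each 2-simplex [p,q,r] to [q,r] − [p,r] + [p,q]. For instance
  ∂[v_1,v_4,v_5] = [v_4,v_5] − [v_1,v_5] + [v_1,v_4],
  ∂[v_1,v_3,v_4] = [v_3,v_4] − [v_1,v_4] + [v_1,v_3].
This gives a 12×8 integer matrix of rank 7; reducing to Smith normal form yields diagonal entries (1,1,1,1,1,1,1).

Reading off H_k = ker ∂_k / im ∂_{k+1}:

  H_0: rank C_0 − rank ∂_1 = 6 − 5 = 1, and the invariant factors of ∂_1 are all 1, so H_0 = Z.
  H_1: rank ker ∂_1 − rank ∂_2 = (12 − 5) − 7 = 0, and the invariant factors of ∂_2 are all 1, so H_1 = 0.
  H_2: rank ker ∂_2 − rank ∂_3 = (8 − 7) − 0 = 1, and there is no ∂_3, so H_2 = Z.

H_0 = Z,  H_1 = 0,  H_2 = Z.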